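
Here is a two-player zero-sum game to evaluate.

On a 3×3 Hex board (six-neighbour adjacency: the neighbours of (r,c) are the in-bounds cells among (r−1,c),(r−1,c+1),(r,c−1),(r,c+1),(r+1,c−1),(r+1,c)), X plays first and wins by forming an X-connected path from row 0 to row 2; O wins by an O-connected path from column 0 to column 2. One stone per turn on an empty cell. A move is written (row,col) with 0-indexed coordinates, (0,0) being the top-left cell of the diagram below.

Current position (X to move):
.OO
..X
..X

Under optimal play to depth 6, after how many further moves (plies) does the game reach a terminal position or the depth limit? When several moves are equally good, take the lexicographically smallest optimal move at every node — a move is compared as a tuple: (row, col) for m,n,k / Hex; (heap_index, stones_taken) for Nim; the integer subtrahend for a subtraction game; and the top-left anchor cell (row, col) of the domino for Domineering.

p1 X@[.OO/..X/..X]: (0,0)[XOO/..X/..X]-1* (1,0)[.OO/X.X/..X]-1 (1,1)[.OO/.XX/..X]-1 (2,0)[.OO/..X/X.X]-1 (2,1)[.OO/..X/.XX]-1
p2 O@[XOO/..X/..X]: (1,0)[XOO/O.X/..X]+1* (1,1)[XOO/.OX/..X]+1 (2,0)[XOO/..X/O.X]+1 (2,1)[XOO/..X/.OX]-1
p3 X@[XOO/O.X/..X] terminal -1; root [.OO/..X/..X] d6

PV length from [.OO/..X/..X]: 2 plies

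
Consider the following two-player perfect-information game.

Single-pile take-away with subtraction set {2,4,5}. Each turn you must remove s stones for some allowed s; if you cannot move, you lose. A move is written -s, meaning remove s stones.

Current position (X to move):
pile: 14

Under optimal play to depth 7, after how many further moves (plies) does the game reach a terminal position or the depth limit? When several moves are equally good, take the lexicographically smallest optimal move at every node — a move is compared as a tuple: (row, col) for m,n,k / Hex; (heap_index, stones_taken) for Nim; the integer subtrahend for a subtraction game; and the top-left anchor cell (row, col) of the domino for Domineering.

p1 X@[14]: -2[12]-1* -4[10]-1 -5[9]-1
p2 O@[12]: -2[10]-1 -4[8]+1* -5[7]+1
p3 X@[8]: -2[6]-1* -4[4]-1 -5[3]-1
p4 O@[6]: -2[4]-1 -4[2]-1 -5[1]+1*
p5 X@[1] terminal -1; root [14] d7

PV length from [14]: 4 plies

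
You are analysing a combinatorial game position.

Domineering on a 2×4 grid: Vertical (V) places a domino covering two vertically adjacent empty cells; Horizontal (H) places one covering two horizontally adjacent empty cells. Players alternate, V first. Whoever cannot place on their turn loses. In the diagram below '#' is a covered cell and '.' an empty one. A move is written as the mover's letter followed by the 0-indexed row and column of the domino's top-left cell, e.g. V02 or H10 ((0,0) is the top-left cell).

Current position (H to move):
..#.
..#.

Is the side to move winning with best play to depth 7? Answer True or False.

[..#./..#.] H move#1: H00:+1/###./..#.*, H10:+1/..#./###.
[###./..#.] V move#2: V03:-1/####/..##*
[####/..##] H move#3: H10:+1/####/####*
[####/####] end (terminal -1, V#4); searched ..#./..#. to 7

H winning at [..#./..#.]: True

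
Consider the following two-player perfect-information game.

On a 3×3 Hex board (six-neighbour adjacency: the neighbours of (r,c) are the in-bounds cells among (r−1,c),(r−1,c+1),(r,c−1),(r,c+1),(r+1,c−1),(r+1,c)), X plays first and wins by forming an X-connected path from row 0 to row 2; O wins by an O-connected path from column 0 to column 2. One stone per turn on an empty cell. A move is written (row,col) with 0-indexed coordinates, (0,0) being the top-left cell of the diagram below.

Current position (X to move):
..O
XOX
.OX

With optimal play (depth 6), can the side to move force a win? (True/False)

X winning at [..O/XOX/.OX]: True

p1 X@[..O/XOX/.OX]: (0,0)[X.O/XOX/.OX]-1 (0,1)[.XO/XOX/.OX]-1 (2,0)[..O/XOX/XOX]+1*
p2 O@[..O/XOX/XOX]: (0,0)[O.O/XOX/XOX]-1* (0,1)[.OO/XOX/XOX]-1
p3 X@[O.O/XOX/XOX]: (0,1)[OXO/XOX/XOX]+1*
p4 O@[OXO/XOX/XOX] terminal -1; root [..O/XOX/.OX] d6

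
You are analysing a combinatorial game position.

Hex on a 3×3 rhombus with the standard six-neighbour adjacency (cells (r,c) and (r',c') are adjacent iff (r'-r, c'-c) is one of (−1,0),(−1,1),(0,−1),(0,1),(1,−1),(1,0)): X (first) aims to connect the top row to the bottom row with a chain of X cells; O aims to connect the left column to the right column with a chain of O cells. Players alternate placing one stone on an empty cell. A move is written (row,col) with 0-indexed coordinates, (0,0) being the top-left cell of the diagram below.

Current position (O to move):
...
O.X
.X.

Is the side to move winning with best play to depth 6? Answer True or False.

O winning at [.../O.X/.X.]: True

ply 1, O at .../O.X/.X. | (0,0)=-1→O../O.X/.X.; (0,1)=-1→.O./O.X/.X.; (0,2)=+1→..O/O.X/.X.*; (1,1)=-1→.../OOX/.X.; (2,0)=-1→.../O.X/OX.; (2,2)=-1→.../O.X/.XO
ply 2, X at ..O/O.X/.X. | (0,0)=-1→X.O/O.X/.X.*; (0,1)=-1→.XO/O.X/.X.; (1,1)=-1→..O/OXX/.X.; (2,0)=-1→..O/O.X/XX.; (2,2)=-1→..O/O.X/.XX
ply 3, O at X.O/O.X/.X. | (0,1)=+1→XOO/O.X/.X.*; (1,1)=+1→X.O/OOX/.X.; (2,0)=+1→X.O/O.X/OX.; (2,2)=+1→X.O/O.X/.XO
ply 4: XOO/O.X/.X. is terminal -1 (X); from .../O.X/.X. depth 6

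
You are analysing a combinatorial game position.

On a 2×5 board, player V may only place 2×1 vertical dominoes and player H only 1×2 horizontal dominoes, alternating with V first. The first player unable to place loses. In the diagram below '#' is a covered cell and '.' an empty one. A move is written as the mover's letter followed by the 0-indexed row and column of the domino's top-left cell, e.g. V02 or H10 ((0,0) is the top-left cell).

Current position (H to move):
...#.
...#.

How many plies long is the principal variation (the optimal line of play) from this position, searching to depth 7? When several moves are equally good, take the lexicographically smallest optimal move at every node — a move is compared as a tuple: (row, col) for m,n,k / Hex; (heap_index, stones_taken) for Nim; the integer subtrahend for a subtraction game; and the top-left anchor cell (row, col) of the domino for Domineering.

ply 1, H at ...#./...#. | H00=-1→##.#./...#.*; H01=-1→.###./...#.; H10=-1→...#./##.#.; H11=-1→...#./.###.
ply 2, V at ##.#./...#. | V02=+1→####./..##.*; V04=-1→##.##/...##
ply 3, H at ####./..##. | H10=-1→####./####.*
ply 4, V at ####./####. | V04=+1→#####/#####*
ply 5: #####/##### is terminal -1 (H); from ...#./...#. depth 7

PV length from [...#./...#.]: 4 plies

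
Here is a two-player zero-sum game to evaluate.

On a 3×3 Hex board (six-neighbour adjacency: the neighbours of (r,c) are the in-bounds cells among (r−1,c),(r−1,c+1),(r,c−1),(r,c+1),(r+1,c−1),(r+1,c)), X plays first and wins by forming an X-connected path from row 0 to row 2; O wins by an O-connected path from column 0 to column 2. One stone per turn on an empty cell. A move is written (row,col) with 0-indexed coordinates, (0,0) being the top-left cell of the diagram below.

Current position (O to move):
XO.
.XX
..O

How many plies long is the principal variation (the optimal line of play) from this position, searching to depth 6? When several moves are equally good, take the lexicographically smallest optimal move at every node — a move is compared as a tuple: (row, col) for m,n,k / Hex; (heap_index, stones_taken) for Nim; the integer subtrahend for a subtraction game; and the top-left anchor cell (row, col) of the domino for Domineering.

[XO./.XX/..O] O move#1: (0,2):-1/XOO/.XX/..O*, (1,0):-1/XO./OXX/..O, (2,0):-1/XO./.XX/O.O, (2,1):-1/XO./.XX/.OO
[XOO/.XX/..O] X move#2: (1,0):+1/XOO/XXX/..O*, (2,0):-1/XOO/.XX/X.O, (2,1):-1/XOO/.XX/.XO
[XOO/XXX/..O] O move#3: (2,0):-1/XOO/XXX/O.O*, (2,1):-1/XOO/XXX/.OO
[XOO/XXX/O.O] X move#4: (2,1):+1/XOO/XXX/OXO*
[XOO/XXX/OXO] end (terminal -1, O#5); searched XO./.XX/..O to 6

PV length from [XO./.XX/..O]: 4 plies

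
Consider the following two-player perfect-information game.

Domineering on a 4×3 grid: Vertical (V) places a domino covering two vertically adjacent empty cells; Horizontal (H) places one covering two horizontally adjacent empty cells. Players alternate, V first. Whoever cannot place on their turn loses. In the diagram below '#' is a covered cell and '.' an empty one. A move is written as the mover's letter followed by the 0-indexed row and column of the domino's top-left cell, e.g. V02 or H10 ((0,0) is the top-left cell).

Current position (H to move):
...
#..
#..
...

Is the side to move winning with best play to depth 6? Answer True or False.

ply 1, H at .../#../#../... | H00=-1→##./#../#../...*; H01=-1→.##/#../#../...; H11=-1→.../###/#../...; H21=-1→.../#../###/...; H30=-1→.../#../#../##.; H31=-1→.../#../#../.##
ply 2, V at ##./#../#../... | V02=-1→###/#.#/#../...; V11=+1→##./##./##./...*; V12=+1→##./#.#/#.#/...; V21=+1→##./#../##./.#.; V22=+1→##./#../#.#/..#
ply 3, H at ##./##./##./... | H30=-1→##./##./##./##.*; H31=-1→##./##./##./.##
ply 4, V at ##./##./##./##. | V02=+1→###/###/##./##.*; V12=+1→##./###/###/##.; V22=+1→##./##./###/###
ply 5: ###/###/##./##. is terminal -1 (H); from .../#../#../... depth 6

H winning at [.../#../#../...]: False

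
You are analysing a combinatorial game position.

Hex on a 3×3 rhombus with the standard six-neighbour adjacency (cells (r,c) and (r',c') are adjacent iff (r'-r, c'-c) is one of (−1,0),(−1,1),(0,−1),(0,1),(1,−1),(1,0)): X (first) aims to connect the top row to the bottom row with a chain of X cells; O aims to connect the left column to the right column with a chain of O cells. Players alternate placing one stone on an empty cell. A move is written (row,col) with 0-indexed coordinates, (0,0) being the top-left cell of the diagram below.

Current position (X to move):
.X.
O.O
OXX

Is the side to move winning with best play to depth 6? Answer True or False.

p1 X@[.X./O.O/OXX]: (0,0)[XX./O.O/OXX]-1 (0,2)[.XX/O.O/OXX]-1 (1,1)[.X./OXO/OXX]+1*
p2 O@[.X./OXO/OXX] terminal -1; root [.X./O.O/OXX] d6

X winning at [.X./O.O/OXX]: True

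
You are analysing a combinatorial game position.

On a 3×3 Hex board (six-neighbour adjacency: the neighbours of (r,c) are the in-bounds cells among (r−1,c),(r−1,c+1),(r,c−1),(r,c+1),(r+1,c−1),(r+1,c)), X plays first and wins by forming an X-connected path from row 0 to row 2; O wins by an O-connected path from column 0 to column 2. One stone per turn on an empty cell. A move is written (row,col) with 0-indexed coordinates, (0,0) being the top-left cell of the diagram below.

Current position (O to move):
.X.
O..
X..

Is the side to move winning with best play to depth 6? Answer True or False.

[.X./O../X..] O move#1: (0,0):-1/OX./O../X.., (0,2):-1/.XO/O../X.., (1,1):+1/.X./OO./X..*, (1,2):-1/.X./O.O/X.., (2,1):-1/.X./O../XO., (2,2):-1/.X./O../X.O
[.X./OO./X..] X move#2: (0,0):-1/XX./OO./X..*, (0,2):-1/.XX/OO./X.., (1,2):-1/.X./OOX/X.., (2,1):-1/.X./OO./XX., (2,2):-1/.X./OO./X.X
[XX./OO./X..] O move#3: (0,2):+1/XXO/OO./X..*, (1,2):+1/XX./OOO/X.., (2,1):+1/XX./OO./XO., (2,2):+1/XX./OO./X.O
[XXO/OO./X..] end (terminal -1, X#4); searched .X./O../X.. to 6

O winning at [.X./O../X..]: True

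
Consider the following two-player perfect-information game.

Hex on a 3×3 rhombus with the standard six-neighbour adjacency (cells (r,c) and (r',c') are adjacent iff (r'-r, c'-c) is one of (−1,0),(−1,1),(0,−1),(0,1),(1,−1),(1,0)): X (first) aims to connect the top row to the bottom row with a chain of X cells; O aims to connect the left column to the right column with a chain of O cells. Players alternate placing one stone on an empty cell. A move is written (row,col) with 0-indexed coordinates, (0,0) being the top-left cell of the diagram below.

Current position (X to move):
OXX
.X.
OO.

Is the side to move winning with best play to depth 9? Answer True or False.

X winning at [OXX/.X./OO.]: False

[OXX/.X./OO.] X move#1: (1,0):-1/OXX/XX./OO.*, (1,2):-1/OXX/.XX/OO., (2,2):-1/OXX/.X./OOX
[OXX/XX./OO.] O move#2: (1,2):+1/OXX/XXO/OO.*, (2,2):+1/OXX/XX./OOO
[OXX/XXO/OO.] end (terminal -1, X#3); searched OXX/.X./OO. to 9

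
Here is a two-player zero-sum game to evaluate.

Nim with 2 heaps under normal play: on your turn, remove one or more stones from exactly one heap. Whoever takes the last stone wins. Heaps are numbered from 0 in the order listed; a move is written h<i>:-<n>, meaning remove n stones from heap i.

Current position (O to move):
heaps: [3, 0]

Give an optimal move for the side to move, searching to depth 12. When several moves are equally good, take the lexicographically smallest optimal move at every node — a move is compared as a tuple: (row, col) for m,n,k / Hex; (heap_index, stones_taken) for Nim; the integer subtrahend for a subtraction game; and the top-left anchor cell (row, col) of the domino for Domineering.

O's best at [(3,0)]: h0:-3

ply 1, O at (3,0) | h0:-1=-1→(2,0); h0:-2=-1→(1,0); h0:-3=+1→(0,0)*
ply 2: (0,0) is terminal -1 (X); from (3,0) depth 12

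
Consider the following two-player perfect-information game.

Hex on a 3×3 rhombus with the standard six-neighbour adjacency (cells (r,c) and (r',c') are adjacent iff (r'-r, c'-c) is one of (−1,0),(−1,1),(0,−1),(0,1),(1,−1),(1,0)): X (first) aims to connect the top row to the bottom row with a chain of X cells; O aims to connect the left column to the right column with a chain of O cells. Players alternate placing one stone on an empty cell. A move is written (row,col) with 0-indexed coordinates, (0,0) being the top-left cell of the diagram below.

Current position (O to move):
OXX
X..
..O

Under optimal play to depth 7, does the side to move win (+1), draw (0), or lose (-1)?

p1 O@[OXX/X../..O]: (1,1)[OXX/XO./..O]-1* (1,2)[OXX/X.O/..O]-1 (2,0)[OXX/X../O.O]-1 (2,1)[OXX/X../.OO]-1
p2 X@[OXX/XO./..O]: (1,2)[OXX/XOX/..O]+1* (2,0)[OXX/XO./X.O]+1 (2,1)[OXX/XO./.XO]+1
p3 O@[OXX/XOX/..O]: (2,0)[OXX/XOX/O.O]-1* (2,1)[OXX/XOX/.OO]-1
p4 X@[OXX/XOX/O.O]: (2,1)[OXX/XOX/OXO]+1*
p5 O@[OXX/XOX/OXO] terminal -1; root [OXX/X../..O] d7

value(OXX/X../..O, O) = -1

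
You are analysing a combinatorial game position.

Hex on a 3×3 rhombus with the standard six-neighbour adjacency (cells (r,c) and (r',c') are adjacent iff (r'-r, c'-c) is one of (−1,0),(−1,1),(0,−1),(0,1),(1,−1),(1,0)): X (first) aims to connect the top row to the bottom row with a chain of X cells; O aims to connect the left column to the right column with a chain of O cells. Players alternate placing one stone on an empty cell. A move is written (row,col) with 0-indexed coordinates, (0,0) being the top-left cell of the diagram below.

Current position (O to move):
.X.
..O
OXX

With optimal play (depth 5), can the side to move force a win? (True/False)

O winning at [.X./..O/OXX]: True

ply 1, O at .X./..O/OXX | (0,0)=-1→OX./..O/OXX; (0,2)=-1→.XO/..O/OXX; (1,0)=-1→.X./O.O/OXX; (1,1)=+1→.X./.OO/OXX*
ply 2: .X./.OO/OXX is terminal -1 (X); from .X./..O/OXX depth 5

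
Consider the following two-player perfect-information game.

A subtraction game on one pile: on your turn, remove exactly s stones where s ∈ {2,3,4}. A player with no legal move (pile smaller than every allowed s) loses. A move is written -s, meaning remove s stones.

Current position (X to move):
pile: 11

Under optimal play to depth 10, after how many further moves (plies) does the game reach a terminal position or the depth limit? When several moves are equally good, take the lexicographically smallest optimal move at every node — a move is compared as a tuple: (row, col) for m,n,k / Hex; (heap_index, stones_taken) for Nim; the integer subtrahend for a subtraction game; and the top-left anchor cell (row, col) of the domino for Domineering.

p1 X@[11]: -2[9]-1 -3[8]-1 -4[7]+1*
p2 O@[7]: -2[5]-1* -3[4]-1 -4[3]-1
p3 X@[5]: -2[3]-1 -3[2]-1 -4[1]+1*
p4 O@[1] terminal -1; root [11] d10

PV length from [11]: 3 plies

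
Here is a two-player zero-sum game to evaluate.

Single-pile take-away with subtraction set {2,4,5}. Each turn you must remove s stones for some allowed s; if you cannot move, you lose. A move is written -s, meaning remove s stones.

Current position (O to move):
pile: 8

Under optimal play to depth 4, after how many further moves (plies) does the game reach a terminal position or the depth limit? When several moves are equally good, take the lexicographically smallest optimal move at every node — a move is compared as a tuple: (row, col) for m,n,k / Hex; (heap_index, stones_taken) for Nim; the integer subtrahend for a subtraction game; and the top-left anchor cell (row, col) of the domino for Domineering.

PV length from [8]: 2 plies

p1 O@[8]: -2[6]-1* -4[4]-1 -5[3]-1
p2 X@[6]: -2[4]-1 -4[2]-1 -5[1]+1*
p3 O@[1] terminal -1; root [8] d4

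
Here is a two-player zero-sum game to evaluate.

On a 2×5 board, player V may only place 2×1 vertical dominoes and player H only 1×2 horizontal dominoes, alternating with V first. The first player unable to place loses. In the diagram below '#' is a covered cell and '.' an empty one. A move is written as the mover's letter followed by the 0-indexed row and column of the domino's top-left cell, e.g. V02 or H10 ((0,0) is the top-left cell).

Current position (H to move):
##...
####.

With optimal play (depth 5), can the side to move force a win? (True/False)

H winning at [##.../####.]: True

p1 H@[##.../####.]: H02[####./####.]-1 H03[##.##/####.]+1*
p2 V@[##.##/####.] terminal -1; root [##.../####.] d5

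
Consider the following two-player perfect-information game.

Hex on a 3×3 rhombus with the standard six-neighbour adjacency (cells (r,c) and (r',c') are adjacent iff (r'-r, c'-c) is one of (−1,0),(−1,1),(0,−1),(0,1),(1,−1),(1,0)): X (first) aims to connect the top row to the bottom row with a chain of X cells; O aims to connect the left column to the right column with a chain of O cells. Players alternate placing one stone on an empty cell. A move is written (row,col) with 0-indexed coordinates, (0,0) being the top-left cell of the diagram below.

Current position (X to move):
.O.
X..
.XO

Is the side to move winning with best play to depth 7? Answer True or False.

p1 X@[.O./X../.XO]: (0,0)[XO./X../.XO]+1* (0,2)[.OX/X../.XO]+1 (1,1)[.O./XX./.XO]+1 (1,2)[.O./X.X/.XO]+1 (2,0)[.O./X../XXO]+1
p2 O@[XO./X../.XO]: (0,2)[XOO/X../.XO]-1* (1,1)[XO./XO./.XO]-1 (1,2)[XO./X.O/.XO]-1 (2,0)[XO./X../OXO]-1
p3 X@[XOO/X../.XO]: (1,1)[XOO/XX./.XO]+1* (1,2)[XOO/X.X/.XO]+1 (2,0)[XOO/X../XXO]+1
p4 O@[XOO/XX./.XO] terminal -1; root [.O./X../.XO] d7

X winning at [.O./X../.XO]: True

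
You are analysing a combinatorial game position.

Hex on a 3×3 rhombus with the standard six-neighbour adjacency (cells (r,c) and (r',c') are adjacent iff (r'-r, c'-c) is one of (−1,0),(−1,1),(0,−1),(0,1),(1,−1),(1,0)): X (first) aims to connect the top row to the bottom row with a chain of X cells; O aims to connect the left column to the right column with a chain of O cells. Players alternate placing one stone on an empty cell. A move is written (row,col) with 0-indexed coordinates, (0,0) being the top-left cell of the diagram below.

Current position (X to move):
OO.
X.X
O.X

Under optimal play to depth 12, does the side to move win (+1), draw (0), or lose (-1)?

p1 X@[OO./X.X/O.X]: (0,2)[OOX/X.X/O.X]+1* (1,1)[OO./XXX/O.X]-1 (2,1)[OO./X.X/OXX]-1
p2 O@[OOX/X.X/O.X] terminal -1; root [OO./X.X/O.X] d12

value(OO./X.X/O.X, X) = +1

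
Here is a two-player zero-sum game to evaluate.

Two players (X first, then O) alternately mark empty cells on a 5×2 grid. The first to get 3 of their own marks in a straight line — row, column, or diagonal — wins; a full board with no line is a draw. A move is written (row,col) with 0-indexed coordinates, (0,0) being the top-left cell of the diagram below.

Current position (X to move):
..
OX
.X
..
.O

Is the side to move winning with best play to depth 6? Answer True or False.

p1 X@[../OX/.X/../.O]: (0,0)[X./OX/.X/../.O]+1* (0,1)[.X/OX/.X/../.O]+1 (2,0)[../OX/XX/../.O]+1 (3,0)[../OX/.X/X./.O]+1 (3,1)[../OX/.X/.X/.O]+1 (4,0)[../OX/.X/../XO]+1
p2 O@[X./OX/.X/../.O]: (0,1)[XO/OX/.X/../.O]-1* (2,0)[X./OX/OX/../.O]-1 (3,0)[X./OX/.X/O./.O]-1 (3,1)[X./OX/.X/.O/.O]-1 (4,0)[X./OX/.X/../OO]-1
p3 X@[XO/OX/.X/../.O]: (2,0)[XO/OX/XX/../.O]+0 (3,0)[XO/OX/.X/X./.O]+0 (3,1)[XO/OX/.X/.X/.O]+1* (4,0)[XO/OX/.X/../XO]+0
p4 O@[XO/OX/.X/.X/.O] terminal -1; root [../OX/.X/../.O] d6

X winning at [../OX/.X/../.O]: True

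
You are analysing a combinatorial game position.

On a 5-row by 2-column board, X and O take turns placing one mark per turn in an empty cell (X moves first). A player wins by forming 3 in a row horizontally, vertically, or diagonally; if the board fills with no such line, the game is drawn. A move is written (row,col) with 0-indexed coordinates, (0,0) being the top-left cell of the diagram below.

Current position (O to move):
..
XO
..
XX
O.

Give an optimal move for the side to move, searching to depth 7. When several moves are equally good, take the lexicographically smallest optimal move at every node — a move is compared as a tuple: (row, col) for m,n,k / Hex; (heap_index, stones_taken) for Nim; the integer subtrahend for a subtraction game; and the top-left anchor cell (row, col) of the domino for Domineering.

O's best at [../XO/../XX/O.]: (2,0)

[../XO/../XX/O.] O move#1: (0,0):-1/O./XO/../XX/O., (0,1):-1/.O/XO/../XX/O., (2,0):+0/../XO/O./XX/O.*, (2,1):-1/../XO/.O/XX/O., (4,1):-1/../XO/../XX/OO
[../XO/O./XX/O.] X move#2: (0,0):+0/X./XO/O./XX/O.*, (0,1):+0/.X/XO/O./XX/O., (2,1):+0/../XO/OX/XX/O., (4,1):+0/../XO/O./XX/OX
[X./XO/O./XX/O.] O move#3: (0,1):+0/XO/XO/O./XX/O.*, (2,1):+0/X./XO/OO/XX/O., (4,1):+0/X./XO/O./XX/OO
[XO/XO/O./XX/O.] X move#4: (2,1):+0/XO/XO/OX/XX/O.*, (4,1):-1/XO/XO/O./XX/OX
[XO/XO/OX/XX/O.] O move#5: (4,1):+0/XO/XO/OX/XX/OO*
[XO/XO/OX/XX/OO] end (terminal +0, X#6); searched ../XO/../XX/O. to 7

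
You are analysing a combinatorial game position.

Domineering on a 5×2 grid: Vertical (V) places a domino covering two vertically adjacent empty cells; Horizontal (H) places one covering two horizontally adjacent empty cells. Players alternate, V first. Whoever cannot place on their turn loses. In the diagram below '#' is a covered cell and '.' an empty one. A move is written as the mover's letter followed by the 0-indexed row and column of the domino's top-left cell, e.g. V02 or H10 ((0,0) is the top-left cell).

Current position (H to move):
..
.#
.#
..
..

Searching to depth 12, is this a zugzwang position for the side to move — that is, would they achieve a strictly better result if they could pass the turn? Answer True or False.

[../.#/.#/../..] H move#1: H00:-1/##/.#/.#/../.., H30:+1/../.#/.#/##/..*, H40:+1/../.#/.#/../##
[../.#/.#/##/..] V move#2: V00:-1/#./##/.#/##/..*, V10:-1/../##/##/##/..
[#./##/.#/##/..] H move#3: H40:+1/#./##/.#/##/##*
[#./##/.#/##/##] end (terminal -1, V#4); searched ../.#/.#/../.. to 12
pass branch (V moves first from the same position):
  | [../.#/.#/../..] V move#1: V00:-1/#./##/.#/../.., V10:-1/../##/##/../.., V20:+1/../.#/##/#./..*, V30:+1/../.#/.#/#./#., V31:+1/../.#/.#/.#/.#
  | [../.#/##/#./..] H move#2: H00:-1/##/.#/##/#./..*, H40:-1/../.#/##/#./##
  | [##/.#/##/#./..] V move#3: V31:+1/##/.#/##/##/.#*
  | [##/.#/##/##/.#] end (terminal -1, H#4); searched ../.#/.#/../.. to 12
H moving scores +1; H passing scores -1

zugzwang(../.#/.#/../.., H) = False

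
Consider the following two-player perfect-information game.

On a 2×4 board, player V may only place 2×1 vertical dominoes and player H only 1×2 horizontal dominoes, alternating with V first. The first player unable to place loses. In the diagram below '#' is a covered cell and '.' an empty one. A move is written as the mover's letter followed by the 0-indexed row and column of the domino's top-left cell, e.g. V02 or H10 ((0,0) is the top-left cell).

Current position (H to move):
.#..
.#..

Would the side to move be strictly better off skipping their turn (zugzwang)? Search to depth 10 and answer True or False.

ply 1, H at .#../.#.. | H02=+1→.###/.#..*; H12=+1→.#../.###
ply 2, V at .###/.#.. | V00=-1→####/##..*
ply 3, H at ####/##.. | H12=+1→####/####*
ply 4: ####/#### is terminal -1 (V); from .#../.#.. depth 10
pass branch (V moves first from the same position):
  | ply 1, V at .#../.#.. | V00=-1→##../##..; V02=+1→.##./.##.*; V03=+1→.#.#/.#.#
  | ply 2: .##./.##. is terminal -1 (H); from .#../.#.. depth 10
H moving scores +1; H passing scores -1

zugzwang(.#../.#.., H) = False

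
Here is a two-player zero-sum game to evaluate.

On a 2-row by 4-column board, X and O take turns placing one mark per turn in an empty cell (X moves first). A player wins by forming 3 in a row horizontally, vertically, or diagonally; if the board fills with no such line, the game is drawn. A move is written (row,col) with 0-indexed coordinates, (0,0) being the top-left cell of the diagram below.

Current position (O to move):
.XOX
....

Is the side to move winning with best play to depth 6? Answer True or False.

O winning at [.XOX/....]: False

[.XOX/....] O move#1: (0,0):+0/OXOX/....*, (1,0):+0/.XOX/O..., (1,1):+0/.XOX/.O.., (1,2):+0/.XOX/..O., (1,3):+0/.XOX/...O
[OXOX/....] X move#2: (1,0):+0/OXOX/X...*, (1,1):+0/OXOX/.X.., (1,2):+0/OXOX/..X., (1,3):+0/OXOX/...X
[OXOX/X...] O move#3: (1,1):+0/OXOX/XO..*, (1,2):+0/OXOX/X.O., (1,3):+0/OXOX/X..O
[OXOX/XO..] X move#4: (1,2):+0/OXOX/XOX.*, (1,3):+0/OXOX/XO.X
[OXOX/XOX.] O move#5: (1,3):+0/OXOX/XOXO*
[OXOX/XOXO] end (terminal +0, X#6); searched .XOX/.... to 6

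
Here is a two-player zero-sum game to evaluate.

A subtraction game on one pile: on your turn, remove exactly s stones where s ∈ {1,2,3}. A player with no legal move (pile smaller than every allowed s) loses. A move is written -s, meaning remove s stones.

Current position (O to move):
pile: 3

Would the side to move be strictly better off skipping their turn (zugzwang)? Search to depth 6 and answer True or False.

zugzwang(3, O) = False

[3] O move#1: -1:-1/2, -2:-1/1, -3:+1/0*
[0] end (terminal -1, X#2); searched 3 to 6
pass branch (X moves first from the same position):
  | [3] X move#1: -1:-1/2, -2:-1/1, -3:+1/0*
  | [0] end (terminal -1, O#2); searched 3 to 6
O moving scores +1; O passing scores -1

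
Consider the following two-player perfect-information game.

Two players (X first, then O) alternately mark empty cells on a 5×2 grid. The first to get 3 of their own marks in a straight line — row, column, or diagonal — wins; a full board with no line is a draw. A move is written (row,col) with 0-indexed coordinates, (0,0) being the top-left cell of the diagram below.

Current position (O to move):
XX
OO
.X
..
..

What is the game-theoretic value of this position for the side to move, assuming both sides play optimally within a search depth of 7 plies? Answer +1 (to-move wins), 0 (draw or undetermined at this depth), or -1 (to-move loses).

value(XX/OO/.X/../.., O) = 0

p1 O@[XX/OO/.X/../..]: (2,0)[XX/OO/OX/../..]+0* (3,0)[XX/OO/.X/O./..]+0 (3,1)[XX/OO/.X/.O/..]+0 (4,0)[XX/OO/.X/../O.]+0 (4,1)[XX/OO/.X/../.O]+0
p2 X@[XX/OO/OX/../..]: (3,0)[XX/OO/OX/X./..]+0* (3,1)[XX/OO/OX/.X/..]-1 (4,0)[XX/OO/OX/../X.]-1 (4,1)[XX/OO/OX/../.X]-1
p3 O@[XX/OO/OX/X./..]: (3,1)[XX/OO/OX/XO/..]+0* (4,0)[XX/OO/OX/X./O.]+0 (4,1)[XX/OO/OX/X./.O]+0
p4 X@[XX/OO/OX/XO/..]: (4,0)[XX/OO/OX/XO/X.]+0* (4,1)[XX/OO/OX/XO/.X]+0
p5 O@[XX/OO/OX/XO/X.]: (4,1)[XX/OO/OX/XO/XO]+0*
p6 X@[XX/OO/OX/XO/XO] terminal +0; root [XX/OO/.X/../..] d7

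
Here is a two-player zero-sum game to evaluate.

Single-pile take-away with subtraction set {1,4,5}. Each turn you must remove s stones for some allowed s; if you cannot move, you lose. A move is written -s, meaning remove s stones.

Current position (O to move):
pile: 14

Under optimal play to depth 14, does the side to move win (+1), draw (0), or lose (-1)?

p1 O@[14]: -1[13]-1 -4[10]+1* -5[9]-1
p2 X@[10]: -1[9]-1* -4[6]-1 -5[5]-1
p3 O@[9]: -1[8]+1* -4[5]-1 -5[4]-1
p4 X@[8]: -1[7]-1* -4[4]-1 -5[3]-1
p5 O@[7]: -1[6]-1 -4[3]-1 -5[2]+1*
p6 X@[2]: -1[1]-1*
p7 O@[1]: -1[0]+1*
p8 X@[0] terminal -1; root [14] d14

value(14, O) = +1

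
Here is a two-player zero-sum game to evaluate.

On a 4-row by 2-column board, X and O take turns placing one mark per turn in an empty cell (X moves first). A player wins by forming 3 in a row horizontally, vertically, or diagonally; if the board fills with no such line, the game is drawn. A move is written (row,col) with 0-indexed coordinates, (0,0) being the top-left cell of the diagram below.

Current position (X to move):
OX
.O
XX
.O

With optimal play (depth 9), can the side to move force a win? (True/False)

X winning at [OX/.O/XX/.O]: False

[OX/.O/XX/.O] X move#1: (1,0):+0/OX/XO/XX/.O*, (3,0):+0/OX/.O/XX/XO
[OX/XO/XX/.O] O move#2: (3,0):+0/OX/XO/XX/OO*
[OX/XO/XX/OO] end (terminal +0, X#3); searched OX/.O/XX/.O to 9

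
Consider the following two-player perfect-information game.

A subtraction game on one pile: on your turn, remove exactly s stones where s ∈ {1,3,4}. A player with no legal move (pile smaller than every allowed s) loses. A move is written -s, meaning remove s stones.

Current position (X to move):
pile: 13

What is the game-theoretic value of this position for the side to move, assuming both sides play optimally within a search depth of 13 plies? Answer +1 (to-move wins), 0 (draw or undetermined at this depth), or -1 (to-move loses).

value(13, X) = +1

[13] X move#1: -1:-1/12, -3:-1/10, -4:+1/9*
[9] O move#2: -1:-1/8*, -3:-1/6, -4:-1/5
[8] X move#3: -1:+1/7*, -3:-1/5, -4:-1/4
[7] O move#4: -1:-1/6*, -3:-1/4, -4:-1/3
[6] X move#5: -1:-1/5, -3:-1/3, -4:+1/2*
[2] O move#6: -1:-1/1*
[1] X move#7: -1:+1/0*
[0] end (terminal -1, O#8); searched 13 to 13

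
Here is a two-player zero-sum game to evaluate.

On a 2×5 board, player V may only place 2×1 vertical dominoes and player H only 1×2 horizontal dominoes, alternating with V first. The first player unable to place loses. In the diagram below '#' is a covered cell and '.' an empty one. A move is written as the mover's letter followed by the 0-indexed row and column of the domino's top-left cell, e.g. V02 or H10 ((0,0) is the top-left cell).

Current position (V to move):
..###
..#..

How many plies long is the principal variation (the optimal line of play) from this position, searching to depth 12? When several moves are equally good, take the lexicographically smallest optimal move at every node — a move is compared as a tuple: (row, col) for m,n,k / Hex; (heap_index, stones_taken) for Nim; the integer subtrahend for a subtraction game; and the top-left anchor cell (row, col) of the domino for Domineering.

ply 1, V at ..###/..#.. | V00=+1→#.###/#.#..*; V01=+1→.####/.##..
ply 2, H at #.###/#.#.. | H13=-1→#.###/#.###*
ply 3, V at #.###/#.### | V01=+1→#####/#####*
ply 4: #####/##### is terminal -1 (H); from ..###/..#.. depth 12

PV length from [..###/..#..]: 3 plies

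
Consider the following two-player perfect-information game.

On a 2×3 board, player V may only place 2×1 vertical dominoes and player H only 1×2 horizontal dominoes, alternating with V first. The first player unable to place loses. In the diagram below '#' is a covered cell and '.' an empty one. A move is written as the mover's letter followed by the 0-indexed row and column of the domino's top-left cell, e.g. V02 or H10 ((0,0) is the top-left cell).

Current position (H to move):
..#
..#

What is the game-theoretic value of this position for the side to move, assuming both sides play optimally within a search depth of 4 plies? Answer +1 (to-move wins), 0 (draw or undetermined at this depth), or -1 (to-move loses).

value(..#/..#, H) = +1

ply 1, H at ..#/..# | H00=+1→###/..#*; H10=+1→..#/###
ply 2: ###/..# is terminal -1 (V); from ..#/..# depth 4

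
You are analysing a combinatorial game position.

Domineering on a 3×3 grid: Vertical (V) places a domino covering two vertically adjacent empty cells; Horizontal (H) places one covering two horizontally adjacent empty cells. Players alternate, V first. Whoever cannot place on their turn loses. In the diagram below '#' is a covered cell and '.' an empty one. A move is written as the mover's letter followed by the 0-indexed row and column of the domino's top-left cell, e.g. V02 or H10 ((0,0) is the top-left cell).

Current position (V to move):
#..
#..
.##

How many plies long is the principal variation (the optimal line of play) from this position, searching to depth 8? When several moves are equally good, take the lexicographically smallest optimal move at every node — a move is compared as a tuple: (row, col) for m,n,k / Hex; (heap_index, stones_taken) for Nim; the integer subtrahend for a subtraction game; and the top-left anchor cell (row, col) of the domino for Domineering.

PV length from [#../#../.##]: 1 ply

[#../#../.##] V move#1: V01:+1/##./##./.##*, V02:+1/#.#/#.#/.##
[##./##./.##] end (terminal -1, H#2); searched #../#../.## to 8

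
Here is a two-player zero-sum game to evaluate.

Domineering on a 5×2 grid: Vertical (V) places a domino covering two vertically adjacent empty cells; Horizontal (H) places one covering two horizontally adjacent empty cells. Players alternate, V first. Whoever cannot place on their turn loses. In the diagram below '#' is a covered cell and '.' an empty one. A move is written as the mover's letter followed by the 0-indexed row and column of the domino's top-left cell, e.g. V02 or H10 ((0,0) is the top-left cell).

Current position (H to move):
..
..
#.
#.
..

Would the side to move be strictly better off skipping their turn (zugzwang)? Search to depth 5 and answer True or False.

p1 H@[../../#./#./..]: H00[##/../#./#./..]+1* H10[../##/#./#./..]+1 H40[../../#./#./##]-1
p2 V@[##/../#./#./..]: V11[##/.#/##/#./..]-1* V21[##/../##/##/..]-1 V31[##/../#./##/.#]-1
p3 H@[##/.#/##/#./..]: H40[##/.#/##/#./##]+1*
p4 V@[##/.#/##/#./##] terminal -1; root [../../#./#./..] d5
if H skipped the turn, V would face:
~ p1 V@[../../#./#./..]: V00[#./#./#./#./..]+1* V01[.#/.#/#./#./..]+1 V11[../.#/##/#./..]+1 V21[../../##/##/..]-1 V31[../../#./##/.#]-1
~ p2 H@[#./#./#./#./..]: H40[#./#./#./#./##]-1*
~ p3 V@[#./#./#./#./##]: V01[##/##/#./#./##]+1* V11[#./##/##/#./##]+1 V21[#./#./##/##/##]+1
~ p4 H@[##/##/#./#./##] terminal -1; root [../../#./#./..] d5
compare (H): move=+1 vs pass=-1

zugzwang(../../#./#./.., H) = False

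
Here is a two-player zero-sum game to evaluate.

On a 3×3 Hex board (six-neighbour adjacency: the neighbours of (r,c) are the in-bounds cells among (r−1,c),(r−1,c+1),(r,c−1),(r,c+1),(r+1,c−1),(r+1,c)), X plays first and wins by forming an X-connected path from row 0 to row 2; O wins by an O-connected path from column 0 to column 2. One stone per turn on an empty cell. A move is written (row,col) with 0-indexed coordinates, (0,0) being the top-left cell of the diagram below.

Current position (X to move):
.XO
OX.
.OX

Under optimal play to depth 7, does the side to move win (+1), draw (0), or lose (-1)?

p1 X@[.XO/OX./.OX]: (0,0)[XXO/OX./.OX]+1* (1,2)[.XO/OXX/.OX]+1 (2,0)[.XO/OX./XOX]+1
p2 O@[XXO/OX./.OX]: (1,2)[XXO/OXO/.OX]-1* (2,0)[XXO/OX./OOX]-1
p3 X@[XXO/OXO/.OX]: (2,0)[XXO/OXO/XOX]+1*
p4 O@[XXO/OXO/XOX] terminal -1; root [.XO/OX./.OX] d7

value(.XO/OX./.OX, X) = +1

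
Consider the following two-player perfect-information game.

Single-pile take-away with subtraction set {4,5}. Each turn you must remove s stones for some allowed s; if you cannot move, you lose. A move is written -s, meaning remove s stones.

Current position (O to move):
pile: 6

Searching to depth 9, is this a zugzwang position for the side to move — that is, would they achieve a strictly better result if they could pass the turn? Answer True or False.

zugzwang(6, O) = False

p1 O@[6]: -4[2]+1* -5[1]+1
p2 X@[2] terminal -1; root [6] d9
pass branch (X moves first from the same position):
  | p1 X@[6]: -4[2]+1* -5[1]+1
  | p2 O@[2] terminal -1; root [6] d9
O moving scores +1; O passing scores -1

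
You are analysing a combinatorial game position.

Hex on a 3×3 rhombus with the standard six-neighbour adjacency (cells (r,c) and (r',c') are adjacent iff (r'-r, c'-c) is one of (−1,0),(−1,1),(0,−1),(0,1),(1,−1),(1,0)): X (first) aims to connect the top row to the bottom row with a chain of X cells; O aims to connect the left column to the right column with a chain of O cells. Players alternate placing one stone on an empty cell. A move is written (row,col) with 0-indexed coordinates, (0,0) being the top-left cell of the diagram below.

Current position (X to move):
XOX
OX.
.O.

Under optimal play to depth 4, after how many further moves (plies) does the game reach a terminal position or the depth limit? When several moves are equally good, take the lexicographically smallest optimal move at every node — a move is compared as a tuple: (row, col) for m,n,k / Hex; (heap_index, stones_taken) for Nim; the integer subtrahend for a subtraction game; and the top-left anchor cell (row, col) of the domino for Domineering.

[XOX/OX./.O.] X move#1: (1,2):+1/XOX/OXX/.O.*, (2,0):+1/XOX/OX./XO., (2,2):+1/XOX/OX./.OX
[XOX/OXX/.O.] O move#2: (2,0):-1/XOX/OXX/OO.*, (2,2):-1/XOX/OXX/.OO
[XOX/OXX/OO.] X move#3: (2,2):+1/XOX/OXX/OOX*
[XOX/OXX/OOX] end (terminal -1, O#4); searched XOX/OX./.O. to 4

PV length from [XOX/OX./.O.]: 3 plies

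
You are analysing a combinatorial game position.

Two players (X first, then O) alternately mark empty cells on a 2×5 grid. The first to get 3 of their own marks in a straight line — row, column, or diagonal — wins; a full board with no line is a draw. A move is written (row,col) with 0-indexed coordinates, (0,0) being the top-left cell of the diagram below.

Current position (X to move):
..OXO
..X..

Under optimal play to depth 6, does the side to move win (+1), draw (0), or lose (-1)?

p1 X@[..OXO/..X..]: (0,0)[X.OXO/..X..]+0 (0,1)[.XOXO/..X..]+0 (1,0)[..OXO/X.X..]+0 (1,1)[..OXO/.XX..]+1* (1,3)[..OXO/..XX.]+1 (1,4)[..OXO/..X.X]+0
p2 O@[..OXO/.XX..]: (0,0)[O.OXO/.XX..]-1* (0,1)[.OOXO/.XX..]-1 (1,0)[..OXO/OXX..]-1 (1,3)[..OXO/.XXO.]-1 (1,4)[..OXO/.XX.O]-1
p3 X@[O.OXO/.XX..]: (0,1)[OXOXO/.XX..]+1* (1,0)[O.OXO/XXX..]+1 (1,3)[O.OXO/.XXX.]+1 (1,4)[O.OXO/.XX.X]-1
p4 O@[OXOXO/.XX..]: (1,0)[OXOXO/OXX..]-1* (1,3)[OXOXO/.XXO.]-1 (1,4)[OXOXO/.XX.O]-1
p5 X@[OXOXO/OXX..]: (1,3)[OXOXO/OXXX.]+1* (1,4)[OXOXO/OXX.X]+0
p6 O@[OXOXO/OXXX.] terminal -1; root [..OXO/..X..] d6

value(..OXO/..X.., X) = +1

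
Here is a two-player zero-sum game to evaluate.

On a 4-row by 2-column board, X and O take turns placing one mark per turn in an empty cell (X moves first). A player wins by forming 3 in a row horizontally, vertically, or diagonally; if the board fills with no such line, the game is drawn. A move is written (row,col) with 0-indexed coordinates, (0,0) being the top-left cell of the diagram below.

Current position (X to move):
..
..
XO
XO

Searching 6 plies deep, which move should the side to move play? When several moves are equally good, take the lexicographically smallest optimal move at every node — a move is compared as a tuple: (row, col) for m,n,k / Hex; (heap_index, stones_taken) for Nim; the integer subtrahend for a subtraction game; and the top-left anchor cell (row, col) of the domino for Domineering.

X's best at [../../XO/XO]: (1,0)

p1 X@[../../XO/XO]: (0,0)[X./../XO/XO]-1 (0,1)[.X/../XO/XO]-1 (1,0)[../X./XO/XO]+1* (1,1)[../.X/XO/XO]+0
p2 O@[../X./XO/XO] terminal -1; root [../../XO/XO] d6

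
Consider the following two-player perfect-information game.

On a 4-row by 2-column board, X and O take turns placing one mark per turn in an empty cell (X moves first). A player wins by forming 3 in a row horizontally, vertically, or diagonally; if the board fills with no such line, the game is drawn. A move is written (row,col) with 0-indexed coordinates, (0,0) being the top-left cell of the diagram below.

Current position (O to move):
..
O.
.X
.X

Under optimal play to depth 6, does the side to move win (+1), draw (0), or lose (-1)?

p1 O@[../O./.X/.X]: (0,0)[O./O./.X/.X]-1 (0,1)[.O/O./.X/.X]-1 (1,1)[../OO/.X/.X]+0* (2,0)[../O./OX/.X]-1 (3,0)[../O./.X/OX]-1
p2 X@[../OO/.X/.X]: (0,0)[X./OO/.X/.X]+0* (0,1)[.X/OO/.X/.X]-1 (2,0)[../OO/XX/.X]+0 (3,0)[../OO/.X/XX]+0
p3 O@[X./OO/.X/.X]: (0,1)[XO/OO/.X/.X]+0* (2,0)[X./OO/OX/.X]+0 (3,0)[X./OO/.X/OX]+0
p4 X@[XO/OO/.X/.X]: (2,0)[XO/OO/XX/.X]+0* (3,0)[XO/OO/.X/XX]+0
p5 O@[XO/OO/XX/.X]: (3,0)[XO/OO/XX/OX]+0*
p6 X@[XO/OO/XX/OX] terminal +0; root [../O./.X/.X] d6

value(../O./.X/.X, O) = 0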